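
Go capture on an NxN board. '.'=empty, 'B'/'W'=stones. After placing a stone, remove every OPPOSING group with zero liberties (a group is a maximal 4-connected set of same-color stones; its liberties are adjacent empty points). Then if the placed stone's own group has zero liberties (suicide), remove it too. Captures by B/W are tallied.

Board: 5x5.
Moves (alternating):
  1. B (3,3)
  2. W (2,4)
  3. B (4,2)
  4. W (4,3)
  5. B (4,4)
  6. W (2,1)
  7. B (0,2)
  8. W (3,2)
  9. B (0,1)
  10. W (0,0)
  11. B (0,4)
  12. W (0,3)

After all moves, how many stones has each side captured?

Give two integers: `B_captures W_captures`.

Answer: 1 0

Derivation:
Move 1: B@(3,3) -> caps B=0 W=0
Move 2: W@(2,4) -> caps B=0 W=0
Move 3: B@(4,2) -> caps B=0 W=0
Move 4: W@(4,3) -> caps B=0 W=0
Move 5: B@(4,4) -> caps B=1 W=0
Move 6: W@(2,1) -> caps B=1 W=0
Move 7: B@(0,2) -> caps B=1 W=0
Move 8: W@(3,2) -> caps B=1 W=0
Move 9: B@(0,1) -> caps B=1 W=0
Move 10: W@(0,0) -> caps B=1 W=0
Move 11: B@(0,4) -> caps B=1 W=0
Move 12: W@(0,3) -> caps B=1 W=0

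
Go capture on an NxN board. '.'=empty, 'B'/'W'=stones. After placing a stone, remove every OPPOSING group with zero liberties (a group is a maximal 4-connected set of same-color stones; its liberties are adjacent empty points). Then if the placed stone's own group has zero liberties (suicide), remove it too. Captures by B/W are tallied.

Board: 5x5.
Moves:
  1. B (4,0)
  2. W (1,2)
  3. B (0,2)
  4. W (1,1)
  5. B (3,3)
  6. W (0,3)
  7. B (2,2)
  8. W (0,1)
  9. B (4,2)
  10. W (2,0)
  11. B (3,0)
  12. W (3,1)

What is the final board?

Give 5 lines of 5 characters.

Move 1: B@(4,0) -> caps B=0 W=0
Move 2: W@(1,2) -> caps B=0 W=0
Move 3: B@(0,2) -> caps B=0 W=0
Move 4: W@(1,1) -> caps B=0 W=0
Move 5: B@(3,3) -> caps B=0 W=0
Move 6: W@(0,3) -> caps B=0 W=0
Move 7: B@(2,2) -> caps B=0 W=0
Move 8: W@(0,1) -> caps B=0 W=1
Move 9: B@(4,2) -> caps B=0 W=1
Move 10: W@(2,0) -> caps B=0 W=1
Move 11: B@(3,0) -> caps B=0 W=1
Move 12: W@(3,1) -> caps B=0 W=1

Answer: .W.W.
.WW..
W.B..
BW.B.
B.B..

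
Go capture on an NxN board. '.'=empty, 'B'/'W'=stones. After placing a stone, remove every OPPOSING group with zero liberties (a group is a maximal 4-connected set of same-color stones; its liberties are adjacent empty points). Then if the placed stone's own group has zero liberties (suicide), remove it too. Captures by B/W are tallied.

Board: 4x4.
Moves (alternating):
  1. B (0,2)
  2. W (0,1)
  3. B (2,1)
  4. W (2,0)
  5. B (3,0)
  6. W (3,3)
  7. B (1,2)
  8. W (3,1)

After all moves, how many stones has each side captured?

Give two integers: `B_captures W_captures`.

Answer: 0 1

Derivation:
Move 1: B@(0,2) -> caps B=0 W=0
Move 2: W@(0,1) -> caps B=0 W=0
Move 3: B@(2,1) -> caps B=0 W=0
Move 4: W@(2,0) -> caps B=0 W=0
Move 5: B@(3,0) -> caps B=0 W=0
Move 6: W@(3,3) -> caps B=0 W=0
Move 7: B@(1,2) -> caps B=0 W=0
Move 8: W@(3,1) -> caps B=0 W=1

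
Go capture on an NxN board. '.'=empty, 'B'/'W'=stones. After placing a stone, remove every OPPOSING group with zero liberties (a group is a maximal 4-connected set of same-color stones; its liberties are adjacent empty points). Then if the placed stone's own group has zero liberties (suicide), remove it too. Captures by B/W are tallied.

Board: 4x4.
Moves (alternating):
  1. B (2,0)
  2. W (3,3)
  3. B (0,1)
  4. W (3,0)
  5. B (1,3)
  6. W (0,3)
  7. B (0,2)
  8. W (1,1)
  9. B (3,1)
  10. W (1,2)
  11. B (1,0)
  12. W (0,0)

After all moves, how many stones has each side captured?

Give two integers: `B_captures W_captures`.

Move 1: B@(2,0) -> caps B=0 W=0
Move 2: W@(3,3) -> caps B=0 W=0
Move 3: B@(0,1) -> caps B=0 W=0
Move 4: W@(3,0) -> caps B=0 W=0
Move 5: B@(1,3) -> caps B=0 W=0
Move 6: W@(0,3) -> caps B=0 W=0
Move 7: B@(0,2) -> caps B=1 W=0
Move 8: W@(1,1) -> caps B=1 W=0
Move 9: B@(3,1) -> caps B=2 W=0
Move 10: W@(1,2) -> caps B=2 W=0
Move 11: B@(1,0) -> caps B=2 W=0
Move 12: W@(0,0) -> caps B=2 W=0

Answer: 2 0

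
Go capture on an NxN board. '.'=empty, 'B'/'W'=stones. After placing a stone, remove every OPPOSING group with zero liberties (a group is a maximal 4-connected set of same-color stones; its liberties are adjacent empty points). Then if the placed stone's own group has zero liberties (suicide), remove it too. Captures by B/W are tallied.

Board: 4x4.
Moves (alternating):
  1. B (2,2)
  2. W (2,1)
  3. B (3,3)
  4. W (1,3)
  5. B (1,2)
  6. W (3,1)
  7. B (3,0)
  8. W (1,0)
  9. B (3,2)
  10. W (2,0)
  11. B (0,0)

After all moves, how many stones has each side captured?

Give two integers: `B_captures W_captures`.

Answer: 0 1

Derivation:
Move 1: B@(2,2) -> caps B=0 W=0
Move 2: W@(2,1) -> caps B=0 W=0
Move 3: B@(3,3) -> caps B=0 W=0
Move 4: W@(1,3) -> caps B=0 W=0
Move 5: B@(1,2) -> caps B=0 W=0
Move 6: W@(3,1) -> caps B=0 W=0
Move 7: B@(3,0) -> caps B=0 W=0
Move 8: W@(1,0) -> caps B=0 W=0
Move 9: B@(3,2) -> caps B=0 W=0
Move 10: W@(2,0) -> caps B=0 W=1
Move 11: B@(0,0) -> caps B=0 W=1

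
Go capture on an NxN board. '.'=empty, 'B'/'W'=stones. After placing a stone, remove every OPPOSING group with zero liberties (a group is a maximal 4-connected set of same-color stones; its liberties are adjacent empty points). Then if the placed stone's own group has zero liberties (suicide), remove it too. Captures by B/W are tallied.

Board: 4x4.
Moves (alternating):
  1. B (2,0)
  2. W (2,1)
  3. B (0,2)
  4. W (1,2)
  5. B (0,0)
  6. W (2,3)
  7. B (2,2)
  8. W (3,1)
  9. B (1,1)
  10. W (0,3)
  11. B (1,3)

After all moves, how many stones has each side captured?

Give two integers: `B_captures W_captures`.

Answer: 2 0

Derivation:
Move 1: B@(2,0) -> caps B=0 W=0
Move 2: W@(2,1) -> caps B=0 W=0
Move 3: B@(0,2) -> caps B=0 W=0
Move 4: W@(1,2) -> caps B=0 W=0
Move 5: B@(0,0) -> caps B=0 W=0
Move 6: W@(2,3) -> caps B=0 W=0
Move 7: B@(2,2) -> caps B=0 W=0
Move 8: W@(3,1) -> caps B=0 W=0
Move 9: B@(1,1) -> caps B=0 W=0
Move 10: W@(0,3) -> caps B=0 W=0
Move 11: B@(1,3) -> caps B=2 W=0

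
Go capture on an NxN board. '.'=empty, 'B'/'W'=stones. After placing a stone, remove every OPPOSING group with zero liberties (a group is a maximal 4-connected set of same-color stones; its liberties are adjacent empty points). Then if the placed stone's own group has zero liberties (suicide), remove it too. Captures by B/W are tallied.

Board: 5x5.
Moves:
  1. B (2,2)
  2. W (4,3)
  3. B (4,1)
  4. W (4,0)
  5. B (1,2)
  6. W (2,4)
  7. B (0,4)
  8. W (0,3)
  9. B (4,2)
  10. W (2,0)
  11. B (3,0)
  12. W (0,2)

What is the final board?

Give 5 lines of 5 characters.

Move 1: B@(2,2) -> caps B=0 W=0
Move 2: W@(4,3) -> caps B=0 W=0
Move 3: B@(4,1) -> caps B=0 W=0
Move 4: W@(4,0) -> caps B=0 W=0
Move 5: B@(1,2) -> caps B=0 W=0
Move 6: W@(2,4) -> caps B=0 W=0
Move 7: B@(0,4) -> caps B=0 W=0
Move 8: W@(0,3) -> caps B=0 W=0
Move 9: B@(4,2) -> caps B=0 W=0
Move 10: W@(2,0) -> caps B=0 W=0
Move 11: B@(3,0) -> caps B=1 W=0
Move 12: W@(0,2) -> caps B=1 W=0

Answer: ..WWB
..B..
W.B.W
B....
.BBW.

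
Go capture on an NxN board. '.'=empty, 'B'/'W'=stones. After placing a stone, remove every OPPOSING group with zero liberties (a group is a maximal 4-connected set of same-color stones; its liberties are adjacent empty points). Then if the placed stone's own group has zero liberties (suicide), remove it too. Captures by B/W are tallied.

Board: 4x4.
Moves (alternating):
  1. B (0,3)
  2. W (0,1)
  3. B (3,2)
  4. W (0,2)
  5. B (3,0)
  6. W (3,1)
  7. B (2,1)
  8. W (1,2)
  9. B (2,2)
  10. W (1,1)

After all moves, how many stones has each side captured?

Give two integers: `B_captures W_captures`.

Answer: 1 0

Derivation:
Move 1: B@(0,3) -> caps B=0 W=0
Move 2: W@(0,1) -> caps B=0 W=0
Move 3: B@(3,2) -> caps B=0 W=0
Move 4: W@(0,2) -> caps B=0 W=0
Move 5: B@(3,0) -> caps B=0 W=0
Move 6: W@(3,1) -> caps B=0 W=0
Move 7: B@(2,1) -> caps B=1 W=0
Move 8: W@(1,2) -> caps B=1 W=0
Move 9: B@(2,2) -> caps B=1 W=0
Move 10: W@(1,1) -> caps B=1 W=0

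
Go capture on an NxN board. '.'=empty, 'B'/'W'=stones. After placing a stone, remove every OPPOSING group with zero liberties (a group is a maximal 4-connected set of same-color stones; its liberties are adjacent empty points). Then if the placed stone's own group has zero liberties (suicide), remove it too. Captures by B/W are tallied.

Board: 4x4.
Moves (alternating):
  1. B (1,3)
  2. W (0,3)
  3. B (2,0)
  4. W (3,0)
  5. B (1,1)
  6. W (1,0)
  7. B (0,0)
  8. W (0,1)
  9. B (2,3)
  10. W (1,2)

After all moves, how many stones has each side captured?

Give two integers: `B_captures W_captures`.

Move 1: B@(1,3) -> caps B=0 W=0
Move 2: W@(0,3) -> caps B=0 W=0
Move 3: B@(2,0) -> caps B=0 W=0
Move 4: W@(3,0) -> caps B=0 W=0
Move 5: B@(1,1) -> caps B=0 W=0
Move 6: W@(1,0) -> caps B=0 W=0
Move 7: B@(0,0) -> caps B=1 W=0
Move 8: W@(0,1) -> caps B=1 W=0
Move 9: B@(2,3) -> caps B=1 W=0
Move 10: W@(1,2) -> caps B=1 W=0

Answer: 1 0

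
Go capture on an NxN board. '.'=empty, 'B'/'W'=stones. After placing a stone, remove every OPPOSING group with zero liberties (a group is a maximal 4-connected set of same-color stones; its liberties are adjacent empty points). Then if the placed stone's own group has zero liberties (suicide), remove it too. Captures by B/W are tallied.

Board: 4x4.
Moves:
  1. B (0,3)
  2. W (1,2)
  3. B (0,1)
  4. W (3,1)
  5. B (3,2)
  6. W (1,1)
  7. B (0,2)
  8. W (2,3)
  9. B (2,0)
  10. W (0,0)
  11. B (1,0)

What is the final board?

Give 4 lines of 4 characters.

Move 1: B@(0,3) -> caps B=0 W=0
Move 2: W@(1,2) -> caps B=0 W=0
Move 3: B@(0,1) -> caps B=0 W=0
Move 4: W@(3,1) -> caps B=0 W=0
Move 5: B@(3,2) -> caps B=0 W=0
Move 6: W@(1,1) -> caps B=0 W=0
Move 7: B@(0,2) -> caps B=0 W=0
Move 8: W@(2,3) -> caps B=0 W=0
Move 9: B@(2,0) -> caps B=0 W=0
Move 10: W@(0,0) -> caps B=0 W=0
Move 11: B@(1,0) -> caps B=1 W=0

Answer: .BBB
BWW.
B..W
.WB.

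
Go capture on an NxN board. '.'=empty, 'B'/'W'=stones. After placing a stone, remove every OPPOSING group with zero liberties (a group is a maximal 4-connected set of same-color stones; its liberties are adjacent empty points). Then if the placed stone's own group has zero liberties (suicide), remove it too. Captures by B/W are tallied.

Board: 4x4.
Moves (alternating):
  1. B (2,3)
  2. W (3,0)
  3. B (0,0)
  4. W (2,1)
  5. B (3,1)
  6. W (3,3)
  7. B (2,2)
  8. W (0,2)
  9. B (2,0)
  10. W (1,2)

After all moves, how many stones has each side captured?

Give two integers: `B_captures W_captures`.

Move 1: B@(2,3) -> caps B=0 W=0
Move 2: W@(3,0) -> caps B=0 W=0
Move 3: B@(0,0) -> caps B=0 W=0
Move 4: W@(2,1) -> caps B=0 W=0
Move 5: B@(3,1) -> caps B=0 W=0
Move 6: W@(3,3) -> caps B=0 W=0
Move 7: B@(2,2) -> caps B=0 W=0
Move 8: W@(0,2) -> caps B=0 W=0
Move 9: B@(2,0) -> caps B=1 W=0
Move 10: W@(1,2) -> caps B=1 W=0

Answer: 1 0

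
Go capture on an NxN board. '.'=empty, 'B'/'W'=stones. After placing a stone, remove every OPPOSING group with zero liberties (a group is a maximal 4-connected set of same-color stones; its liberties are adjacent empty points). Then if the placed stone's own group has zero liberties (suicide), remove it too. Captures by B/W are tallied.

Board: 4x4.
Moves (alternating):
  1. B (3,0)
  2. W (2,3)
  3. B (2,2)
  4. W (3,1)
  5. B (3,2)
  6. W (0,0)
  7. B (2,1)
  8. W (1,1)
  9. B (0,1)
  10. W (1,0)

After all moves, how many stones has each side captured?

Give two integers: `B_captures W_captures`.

Move 1: B@(3,0) -> caps B=0 W=0
Move 2: W@(2,3) -> caps B=0 W=0
Move 3: B@(2,2) -> caps B=0 W=0
Move 4: W@(3,1) -> caps B=0 W=0
Move 5: B@(3,2) -> caps B=0 W=0
Move 6: W@(0,0) -> caps B=0 W=0
Move 7: B@(2,1) -> caps B=1 W=0
Move 8: W@(1,1) -> caps B=1 W=0
Move 9: B@(0,1) -> caps B=1 W=0
Move 10: W@(1,0) -> caps B=1 W=0

Answer: 1 0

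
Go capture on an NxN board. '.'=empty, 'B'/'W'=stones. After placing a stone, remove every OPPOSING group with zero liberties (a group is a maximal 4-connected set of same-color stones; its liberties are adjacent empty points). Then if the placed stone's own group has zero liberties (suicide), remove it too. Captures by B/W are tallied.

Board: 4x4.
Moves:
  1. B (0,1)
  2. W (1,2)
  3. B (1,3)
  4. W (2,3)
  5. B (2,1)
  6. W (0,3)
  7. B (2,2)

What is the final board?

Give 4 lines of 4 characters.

Answer: .B.W
..W.
.BBW
....

Derivation:
Move 1: B@(0,1) -> caps B=0 W=0
Move 2: W@(1,2) -> caps B=0 W=0
Move 3: B@(1,3) -> caps B=0 W=0
Move 4: W@(2,3) -> caps B=0 W=0
Move 5: B@(2,1) -> caps B=0 W=0
Move 6: W@(0,3) -> caps B=0 W=1
Move 7: B@(2,2) -> caps B=0 W=1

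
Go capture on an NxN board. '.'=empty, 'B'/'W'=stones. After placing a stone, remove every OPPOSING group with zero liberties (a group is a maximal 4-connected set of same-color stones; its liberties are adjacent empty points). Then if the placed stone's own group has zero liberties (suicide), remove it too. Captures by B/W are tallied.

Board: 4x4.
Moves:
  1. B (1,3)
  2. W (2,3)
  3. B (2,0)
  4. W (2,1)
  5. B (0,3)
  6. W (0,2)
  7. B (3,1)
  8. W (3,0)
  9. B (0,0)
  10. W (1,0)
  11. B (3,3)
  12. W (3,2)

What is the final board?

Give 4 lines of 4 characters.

Move 1: B@(1,3) -> caps B=0 W=0
Move 2: W@(2,3) -> caps B=0 W=0
Move 3: B@(2,0) -> caps B=0 W=0
Move 4: W@(2,1) -> caps B=0 W=0
Move 5: B@(0,3) -> caps B=0 W=0
Move 6: W@(0,2) -> caps B=0 W=0
Move 7: B@(3,1) -> caps B=0 W=0
Move 8: W@(3,0) -> caps B=0 W=0
Move 9: B@(0,0) -> caps B=0 W=0
Move 10: W@(1,0) -> caps B=0 W=0
Move 11: B@(3,3) -> caps B=0 W=0
Move 12: W@(3,2) -> caps B=0 W=1

Answer: B.WB
W..B
BW.W
.BW.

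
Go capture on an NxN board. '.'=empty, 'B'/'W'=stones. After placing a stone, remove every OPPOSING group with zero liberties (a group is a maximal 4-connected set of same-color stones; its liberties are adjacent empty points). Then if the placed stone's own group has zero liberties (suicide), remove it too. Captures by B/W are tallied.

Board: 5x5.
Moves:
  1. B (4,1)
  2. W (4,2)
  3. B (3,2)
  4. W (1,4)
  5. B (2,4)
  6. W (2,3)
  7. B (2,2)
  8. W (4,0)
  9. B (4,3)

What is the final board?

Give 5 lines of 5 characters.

Move 1: B@(4,1) -> caps B=0 W=0
Move 2: W@(4,2) -> caps B=0 W=0
Move 3: B@(3,2) -> caps B=0 W=0
Move 4: W@(1,4) -> caps B=0 W=0
Move 5: B@(2,4) -> caps B=0 W=0
Move 6: W@(2,3) -> caps B=0 W=0
Move 7: B@(2,2) -> caps B=0 W=0
Move 8: W@(4,0) -> caps B=0 W=0
Move 9: B@(4,3) -> caps B=1 W=0

Answer: .....
....W
..BWB
..B..
WB.B.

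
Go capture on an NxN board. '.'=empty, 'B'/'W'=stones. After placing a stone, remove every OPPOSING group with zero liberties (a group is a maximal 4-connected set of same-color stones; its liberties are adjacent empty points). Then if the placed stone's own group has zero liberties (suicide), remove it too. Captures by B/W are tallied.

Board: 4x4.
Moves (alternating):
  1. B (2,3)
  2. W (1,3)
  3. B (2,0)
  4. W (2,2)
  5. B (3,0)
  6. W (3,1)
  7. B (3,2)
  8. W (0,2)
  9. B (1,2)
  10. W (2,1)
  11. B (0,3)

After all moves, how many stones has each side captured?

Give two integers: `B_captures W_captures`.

Answer: 1 0

Derivation:
Move 1: B@(2,3) -> caps B=0 W=0
Move 2: W@(1,3) -> caps B=0 W=0
Move 3: B@(2,0) -> caps B=0 W=0
Move 4: W@(2,2) -> caps B=0 W=0
Move 5: B@(3,0) -> caps B=0 W=0
Move 6: W@(3,1) -> caps B=0 W=0
Move 7: B@(3,2) -> caps B=0 W=0
Move 8: W@(0,2) -> caps B=0 W=0
Move 9: B@(1,2) -> caps B=0 W=0
Move 10: W@(2,1) -> caps B=0 W=0
Move 11: B@(0,3) -> caps B=1 W=0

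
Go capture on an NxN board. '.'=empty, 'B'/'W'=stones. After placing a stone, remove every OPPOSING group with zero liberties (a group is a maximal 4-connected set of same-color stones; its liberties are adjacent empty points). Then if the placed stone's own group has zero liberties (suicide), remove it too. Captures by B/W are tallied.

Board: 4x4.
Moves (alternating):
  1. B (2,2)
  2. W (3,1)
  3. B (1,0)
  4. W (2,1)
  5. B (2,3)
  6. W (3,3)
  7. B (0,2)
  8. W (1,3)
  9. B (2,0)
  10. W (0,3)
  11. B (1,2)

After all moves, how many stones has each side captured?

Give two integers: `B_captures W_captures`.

Move 1: B@(2,2) -> caps B=0 W=0
Move 2: W@(3,1) -> caps B=0 W=0
Move 3: B@(1,0) -> caps B=0 W=0
Move 4: W@(2,1) -> caps B=0 W=0
Move 5: B@(2,3) -> caps B=0 W=0
Move 6: W@(3,3) -> caps B=0 W=0
Move 7: B@(0,2) -> caps B=0 W=0
Move 8: W@(1,3) -> caps B=0 W=0
Move 9: B@(2,0) -> caps B=0 W=0
Move 10: W@(0,3) -> caps B=0 W=0
Move 11: B@(1,2) -> caps B=2 W=0

Answer: 2 0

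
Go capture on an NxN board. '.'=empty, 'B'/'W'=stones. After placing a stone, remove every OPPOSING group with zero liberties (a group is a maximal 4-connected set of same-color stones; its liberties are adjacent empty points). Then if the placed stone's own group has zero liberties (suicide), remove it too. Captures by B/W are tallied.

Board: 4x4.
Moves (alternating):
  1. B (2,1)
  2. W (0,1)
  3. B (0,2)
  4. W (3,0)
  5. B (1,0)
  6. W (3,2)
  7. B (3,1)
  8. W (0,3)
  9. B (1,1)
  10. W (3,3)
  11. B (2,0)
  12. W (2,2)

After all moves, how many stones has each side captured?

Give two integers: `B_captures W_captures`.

Move 1: B@(2,1) -> caps B=0 W=0
Move 2: W@(0,1) -> caps B=0 W=0
Move 3: B@(0,2) -> caps B=0 W=0
Move 4: W@(3,0) -> caps B=0 W=0
Move 5: B@(1,0) -> caps B=0 W=0
Move 6: W@(3,2) -> caps B=0 W=0
Move 7: B@(3,1) -> caps B=0 W=0
Move 8: W@(0,3) -> caps B=0 W=0
Move 9: B@(1,1) -> caps B=0 W=0
Move 10: W@(3,3) -> caps B=0 W=0
Move 11: B@(2,0) -> caps B=1 W=0
Move 12: W@(2,2) -> caps B=1 W=0

Answer: 1 0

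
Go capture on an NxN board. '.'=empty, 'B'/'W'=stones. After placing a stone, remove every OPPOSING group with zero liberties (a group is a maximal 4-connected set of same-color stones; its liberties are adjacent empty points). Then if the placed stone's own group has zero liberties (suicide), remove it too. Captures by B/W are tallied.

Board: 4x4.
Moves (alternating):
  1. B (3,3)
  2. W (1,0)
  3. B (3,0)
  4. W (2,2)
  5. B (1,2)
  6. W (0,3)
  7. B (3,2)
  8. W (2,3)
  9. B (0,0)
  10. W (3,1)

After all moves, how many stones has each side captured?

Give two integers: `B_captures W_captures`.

Answer: 0 2

Derivation:
Move 1: B@(3,3) -> caps B=0 W=0
Move 2: W@(1,0) -> caps B=0 W=0
Move 3: B@(3,0) -> caps B=0 W=0
Move 4: W@(2,2) -> caps B=0 W=0
Move 5: B@(1,2) -> caps B=0 W=0
Move 6: W@(0,3) -> caps B=0 W=0
Move 7: B@(3,2) -> caps B=0 W=0
Move 8: W@(2,3) -> caps B=0 W=0
Move 9: B@(0,0) -> caps B=0 W=0
Move 10: W@(3,1) -> caps B=0 W=2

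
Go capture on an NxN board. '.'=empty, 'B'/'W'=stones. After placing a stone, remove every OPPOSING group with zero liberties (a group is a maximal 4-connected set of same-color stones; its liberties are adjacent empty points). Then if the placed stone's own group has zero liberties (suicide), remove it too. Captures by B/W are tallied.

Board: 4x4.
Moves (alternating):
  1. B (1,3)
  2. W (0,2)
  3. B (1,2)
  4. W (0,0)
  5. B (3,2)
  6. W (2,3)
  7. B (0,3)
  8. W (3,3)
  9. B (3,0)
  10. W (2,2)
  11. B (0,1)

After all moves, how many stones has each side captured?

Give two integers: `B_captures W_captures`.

Move 1: B@(1,3) -> caps B=0 W=0
Move 2: W@(0,2) -> caps B=0 W=0
Move 3: B@(1,2) -> caps B=0 W=0
Move 4: W@(0,0) -> caps B=0 W=0
Move 5: B@(3,2) -> caps B=0 W=0
Move 6: W@(2,3) -> caps B=0 W=0
Move 7: B@(0,3) -> caps B=0 W=0
Move 8: W@(3,3) -> caps B=0 W=0
Move 9: B@(3,0) -> caps B=0 W=0
Move 10: W@(2,2) -> caps B=0 W=0
Move 11: B@(0,1) -> caps B=1 W=0

Answer: 1 0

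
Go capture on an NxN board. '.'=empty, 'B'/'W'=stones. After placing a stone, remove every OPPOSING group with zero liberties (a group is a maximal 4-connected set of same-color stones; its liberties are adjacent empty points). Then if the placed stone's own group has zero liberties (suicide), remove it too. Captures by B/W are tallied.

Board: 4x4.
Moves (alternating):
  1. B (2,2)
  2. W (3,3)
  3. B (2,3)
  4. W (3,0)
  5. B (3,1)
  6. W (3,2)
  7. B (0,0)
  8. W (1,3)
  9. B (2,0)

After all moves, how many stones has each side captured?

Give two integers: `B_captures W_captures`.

Answer: 1 0

Derivation:
Move 1: B@(2,2) -> caps B=0 W=0
Move 2: W@(3,3) -> caps B=0 W=0
Move 3: B@(2,3) -> caps B=0 W=0
Move 4: W@(3,0) -> caps B=0 W=0
Move 5: B@(3,1) -> caps B=0 W=0
Move 6: W@(3,2) -> caps B=0 W=0
Move 7: B@(0,0) -> caps B=0 W=0
Move 8: W@(1,3) -> caps B=0 W=0
Move 9: B@(2,0) -> caps B=1 W=0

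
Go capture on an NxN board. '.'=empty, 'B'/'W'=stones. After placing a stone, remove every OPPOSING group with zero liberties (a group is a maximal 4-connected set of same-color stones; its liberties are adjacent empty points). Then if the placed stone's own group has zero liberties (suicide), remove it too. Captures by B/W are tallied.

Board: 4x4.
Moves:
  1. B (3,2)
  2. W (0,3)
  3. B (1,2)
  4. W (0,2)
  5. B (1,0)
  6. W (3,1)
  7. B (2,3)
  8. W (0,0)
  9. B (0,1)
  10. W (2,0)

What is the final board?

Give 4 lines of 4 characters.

Move 1: B@(3,2) -> caps B=0 W=0
Move 2: W@(0,3) -> caps B=0 W=0
Move 3: B@(1,2) -> caps B=0 W=0
Move 4: W@(0,2) -> caps B=0 W=0
Move 5: B@(1,0) -> caps B=0 W=0
Move 6: W@(3,1) -> caps B=0 W=0
Move 7: B@(2,3) -> caps B=0 W=0
Move 8: W@(0,0) -> caps B=0 W=0
Move 9: B@(0,1) -> caps B=1 W=0
Move 10: W@(2,0) -> caps B=1 W=0

Answer: .BWW
B.B.
W..B
.WB.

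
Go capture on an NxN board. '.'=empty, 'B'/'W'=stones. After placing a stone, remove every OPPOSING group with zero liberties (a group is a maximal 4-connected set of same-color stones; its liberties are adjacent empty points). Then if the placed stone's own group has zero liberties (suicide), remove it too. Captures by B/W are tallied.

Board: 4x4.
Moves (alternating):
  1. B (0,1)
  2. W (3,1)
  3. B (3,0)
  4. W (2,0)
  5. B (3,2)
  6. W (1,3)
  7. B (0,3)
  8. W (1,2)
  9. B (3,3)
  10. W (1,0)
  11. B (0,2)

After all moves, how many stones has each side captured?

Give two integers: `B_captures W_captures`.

Move 1: B@(0,1) -> caps B=0 W=0
Move 2: W@(3,1) -> caps B=0 W=0
Move 3: B@(3,0) -> caps B=0 W=0
Move 4: W@(2,0) -> caps B=0 W=1
Move 5: B@(3,2) -> caps B=0 W=1
Move 6: W@(1,3) -> caps B=0 W=1
Move 7: B@(0,3) -> caps B=0 W=1
Move 8: W@(1,2) -> caps B=0 W=1
Move 9: B@(3,3) -> caps B=0 W=1
Move 10: W@(1,0) -> caps B=0 W=1
Move 11: B@(0,2) -> caps B=0 W=1

Answer: 0 1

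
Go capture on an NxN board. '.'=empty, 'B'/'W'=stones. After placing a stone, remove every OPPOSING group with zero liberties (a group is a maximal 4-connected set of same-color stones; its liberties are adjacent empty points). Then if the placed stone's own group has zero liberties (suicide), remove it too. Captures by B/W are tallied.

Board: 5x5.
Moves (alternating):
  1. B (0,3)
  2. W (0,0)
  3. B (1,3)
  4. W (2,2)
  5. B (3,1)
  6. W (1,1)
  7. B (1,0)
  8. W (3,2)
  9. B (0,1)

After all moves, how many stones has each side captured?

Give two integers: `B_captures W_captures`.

Answer: 1 0

Derivation:
Move 1: B@(0,3) -> caps B=0 W=0
Move 2: W@(0,0) -> caps B=0 W=0
Move 3: B@(1,3) -> caps B=0 W=0
Move 4: W@(2,2) -> caps B=0 W=0
Move 5: B@(3,1) -> caps B=0 W=0
Move 6: W@(1,1) -> caps B=0 W=0
Move 7: B@(1,0) -> caps B=0 W=0
Move 8: W@(3,2) -> caps B=0 W=0
Move 9: B@(0,1) -> caps B=1 W=0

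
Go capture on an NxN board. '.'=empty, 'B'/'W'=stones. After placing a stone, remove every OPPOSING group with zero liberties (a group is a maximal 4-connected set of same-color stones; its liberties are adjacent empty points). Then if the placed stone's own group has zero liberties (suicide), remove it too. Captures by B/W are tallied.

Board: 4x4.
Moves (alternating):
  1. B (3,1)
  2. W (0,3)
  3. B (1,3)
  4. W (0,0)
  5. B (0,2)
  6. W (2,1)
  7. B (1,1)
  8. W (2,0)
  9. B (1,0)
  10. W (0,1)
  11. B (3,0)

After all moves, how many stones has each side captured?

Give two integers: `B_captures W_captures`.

Answer: 1 0

Derivation:
Move 1: B@(3,1) -> caps B=0 W=0
Move 2: W@(0,3) -> caps B=0 W=0
Move 3: B@(1,3) -> caps B=0 W=0
Move 4: W@(0,0) -> caps B=0 W=0
Move 5: B@(0,2) -> caps B=1 W=0
Move 6: W@(2,1) -> caps B=1 W=0
Move 7: B@(1,1) -> caps B=1 W=0
Move 8: W@(2,0) -> caps B=1 W=0
Move 9: B@(1,0) -> caps B=1 W=0
Move 10: W@(0,1) -> caps B=1 W=0
Move 11: B@(3,0) -> caps B=1 W=0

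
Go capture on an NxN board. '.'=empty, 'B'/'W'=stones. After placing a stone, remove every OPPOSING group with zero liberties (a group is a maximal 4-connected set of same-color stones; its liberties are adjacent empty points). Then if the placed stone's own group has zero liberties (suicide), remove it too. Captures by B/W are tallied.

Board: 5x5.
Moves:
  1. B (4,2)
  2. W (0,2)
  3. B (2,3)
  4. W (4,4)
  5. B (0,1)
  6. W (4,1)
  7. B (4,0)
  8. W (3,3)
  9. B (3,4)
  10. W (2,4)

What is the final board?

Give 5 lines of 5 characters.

Move 1: B@(4,2) -> caps B=0 W=0
Move 2: W@(0,2) -> caps B=0 W=0
Move 3: B@(2,3) -> caps B=0 W=0
Move 4: W@(4,4) -> caps B=0 W=0
Move 5: B@(0,1) -> caps B=0 W=0
Move 6: W@(4,1) -> caps B=0 W=0
Move 7: B@(4,0) -> caps B=0 W=0
Move 8: W@(3,3) -> caps B=0 W=0
Move 9: B@(3,4) -> caps B=0 W=0
Move 10: W@(2,4) -> caps B=0 W=1

Answer: .BW..
.....
...BW
...W.
BWB.W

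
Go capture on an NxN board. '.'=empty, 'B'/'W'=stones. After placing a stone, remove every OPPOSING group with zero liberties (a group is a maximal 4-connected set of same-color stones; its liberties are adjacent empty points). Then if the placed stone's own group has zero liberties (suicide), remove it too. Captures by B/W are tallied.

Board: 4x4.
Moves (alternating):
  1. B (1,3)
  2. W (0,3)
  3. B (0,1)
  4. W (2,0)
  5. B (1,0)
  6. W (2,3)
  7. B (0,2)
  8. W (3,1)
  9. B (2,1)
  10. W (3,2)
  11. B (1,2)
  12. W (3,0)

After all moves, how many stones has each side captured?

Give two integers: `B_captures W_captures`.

Answer: 1 0

Derivation:
Move 1: B@(1,3) -> caps B=0 W=0
Move 2: W@(0,3) -> caps B=0 W=0
Move 3: B@(0,1) -> caps B=0 W=0
Move 4: W@(2,0) -> caps B=0 W=0
Move 5: B@(1,0) -> caps B=0 W=0
Move 6: W@(2,3) -> caps B=0 W=0
Move 7: B@(0,2) -> caps B=1 W=0
Move 8: W@(3,1) -> caps B=1 W=0
Move 9: B@(2,1) -> caps B=1 W=0
Move 10: W@(3,2) -> caps B=1 W=0
Move 11: B@(1,2) -> caps B=1 W=0
Move 12: W@(3,0) -> caps B=1 W=0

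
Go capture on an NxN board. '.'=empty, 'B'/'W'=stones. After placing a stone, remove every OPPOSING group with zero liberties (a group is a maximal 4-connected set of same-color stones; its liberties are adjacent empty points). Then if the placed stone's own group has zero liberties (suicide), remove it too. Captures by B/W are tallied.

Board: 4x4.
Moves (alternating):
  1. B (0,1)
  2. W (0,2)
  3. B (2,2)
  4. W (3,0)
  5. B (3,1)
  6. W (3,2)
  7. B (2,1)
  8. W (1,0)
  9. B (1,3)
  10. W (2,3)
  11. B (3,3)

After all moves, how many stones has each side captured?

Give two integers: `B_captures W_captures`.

Answer: 2 0

Derivation:
Move 1: B@(0,1) -> caps B=0 W=0
Move 2: W@(0,2) -> caps B=0 W=0
Move 3: B@(2,2) -> caps B=0 W=0
Move 4: W@(3,0) -> caps B=0 W=0
Move 5: B@(3,1) -> caps B=0 W=0
Move 6: W@(3,2) -> caps B=0 W=0
Move 7: B@(2,1) -> caps B=0 W=0
Move 8: W@(1,0) -> caps B=0 W=0
Move 9: B@(1,3) -> caps B=0 W=0
Move 10: W@(2,3) -> caps B=0 W=0
Move 11: B@(3,3) -> caps B=2 W=0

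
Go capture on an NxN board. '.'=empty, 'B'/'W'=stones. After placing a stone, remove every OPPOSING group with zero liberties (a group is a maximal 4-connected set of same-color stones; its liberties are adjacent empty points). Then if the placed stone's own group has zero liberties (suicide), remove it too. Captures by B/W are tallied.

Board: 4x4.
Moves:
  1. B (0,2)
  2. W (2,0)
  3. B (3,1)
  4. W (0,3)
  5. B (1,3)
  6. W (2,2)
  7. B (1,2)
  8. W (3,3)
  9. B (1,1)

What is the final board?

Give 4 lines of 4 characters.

Answer: ..B.
.BBB
W.W.
.B.W

Derivation:
Move 1: B@(0,2) -> caps B=0 W=0
Move 2: W@(2,0) -> caps B=0 W=0
Move 3: B@(3,1) -> caps B=0 W=0
Move 4: W@(0,3) -> caps B=0 W=0
Move 5: B@(1,3) -> caps B=1 W=0
Move 6: W@(2,2) -> caps B=1 W=0
Move 7: B@(1,2) -> caps B=1 W=0
Move 8: W@(3,3) -> caps B=1 W=0
Move 9: B@(1,1) -> caps B=1 W=0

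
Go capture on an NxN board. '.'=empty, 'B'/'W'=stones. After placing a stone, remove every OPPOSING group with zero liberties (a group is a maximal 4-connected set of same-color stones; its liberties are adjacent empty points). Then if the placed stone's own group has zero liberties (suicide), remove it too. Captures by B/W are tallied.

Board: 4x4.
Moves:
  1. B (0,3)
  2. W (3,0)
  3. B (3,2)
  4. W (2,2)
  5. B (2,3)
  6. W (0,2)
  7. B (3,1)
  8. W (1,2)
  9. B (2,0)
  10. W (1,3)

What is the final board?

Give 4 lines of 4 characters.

Move 1: B@(0,3) -> caps B=0 W=0
Move 2: W@(3,0) -> caps B=0 W=0
Move 3: B@(3,2) -> caps B=0 W=0
Move 4: W@(2,2) -> caps B=0 W=0
Move 5: B@(2,3) -> caps B=0 W=0
Move 6: W@(0,2) -> caps B=0 W=0
Move 7: B@(3,1) -> caps B=0 W=0
Move 8: W@(1,2) -> caps B=0 W=0
Move 9: B@(2,0) -> caps B=1 W=0
Move 10: W@(1,3) -> caps B=1 W=1

Answer: ..W.
..WW
B.WB
.BB.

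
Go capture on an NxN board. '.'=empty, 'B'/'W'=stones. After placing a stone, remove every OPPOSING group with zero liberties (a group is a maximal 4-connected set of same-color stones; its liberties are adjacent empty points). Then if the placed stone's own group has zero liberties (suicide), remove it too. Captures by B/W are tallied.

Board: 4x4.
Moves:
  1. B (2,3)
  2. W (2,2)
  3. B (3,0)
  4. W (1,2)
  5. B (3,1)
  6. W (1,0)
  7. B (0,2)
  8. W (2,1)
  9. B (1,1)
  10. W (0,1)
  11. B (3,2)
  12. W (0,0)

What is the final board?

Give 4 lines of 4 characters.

Answer: WWB.
W.W.
.WWB
BBB.

Derivation:
Move 1: B@(2,3) -> caps B=0 W=0
Move 2: W@(2,2) -> caps B=0 W=0
Move 3: B@(3,0) -> caps B=0 W=0
Move 4: W@(1,2) -> caps B=0 W=0
Move 5: B@(3,1) -> caps B=0 W=0
Move 6: W@(1,0) -> caps B=0 W=0
Move 7: B@(0,2) -> caps B=0 W=0
Move 8: W@(2,1) -> caps B=0 W=0
Move 9: B@(1,1) -> caps B=0 W=0
Move 10: W@(0,1) -> caps B=0 W=1
Move 11: B@(3,2) -> caps B=0 W=1
Move 12: W@(0,0) -> caps B=0 W=1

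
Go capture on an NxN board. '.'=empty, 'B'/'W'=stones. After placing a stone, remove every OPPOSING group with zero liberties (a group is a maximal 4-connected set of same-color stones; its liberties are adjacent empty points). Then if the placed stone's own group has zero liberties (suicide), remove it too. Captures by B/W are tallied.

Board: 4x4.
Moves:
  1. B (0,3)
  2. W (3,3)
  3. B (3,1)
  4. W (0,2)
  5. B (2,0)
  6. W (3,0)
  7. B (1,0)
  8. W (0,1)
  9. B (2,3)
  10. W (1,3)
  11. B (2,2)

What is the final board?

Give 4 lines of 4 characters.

Move 1: B@(0,3) -> caps B=0 W=0
Move 2: W@(3,3) -> caps B=0 W=0
Move 3: B@(3,1) -> caps B=0 W=0
Move 4: W@(0,2) -> caps B=0 W=0
Move 5: B@(2,0) -> caps B=0 W=0
Move 6: W@(3,0) -> caps B=0 W=0
Move 7: B@(1,0) -> caps B=0 W=0
Move 8: W@(0,1) -> caps B=0 W=0
Move 9: B@(2,3) -> caps B=0 W=0
Move 10: W@(1,3) -> caps B=0 W=1
Move 11: B@(2,2) -> caps B=0 W=1

Answer: .WW.
B..W
B.BB
.B.W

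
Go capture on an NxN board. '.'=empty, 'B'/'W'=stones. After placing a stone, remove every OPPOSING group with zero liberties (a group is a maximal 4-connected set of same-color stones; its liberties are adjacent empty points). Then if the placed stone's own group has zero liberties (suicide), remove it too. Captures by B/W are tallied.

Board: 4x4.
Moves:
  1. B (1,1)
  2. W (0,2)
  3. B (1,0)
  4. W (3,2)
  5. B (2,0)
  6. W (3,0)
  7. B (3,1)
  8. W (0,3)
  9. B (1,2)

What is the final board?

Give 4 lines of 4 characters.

Answer: ..WW
BBB.
B...
.BW.

Derivation:
Move 1: B@(1,1) -> caps B=0 W=0
Move 2: W@(0,2) -> caps B=0 W=0
Move 3: B@(1,0) -> caps B=0 W=0
Move 4: W@(3,2) -> caps B=0 W=0
Move 5: B@(2,0) -> caps B=0 W=0
Move 6: W@(3,0) -> caps B=0 W=0
Move 7: B@(3,1) -> caps B=1 W=0
Move 8: W@(0,3) -> caps B=1 W=0
Move 9: B@(1,2) -> caps B=1 W=0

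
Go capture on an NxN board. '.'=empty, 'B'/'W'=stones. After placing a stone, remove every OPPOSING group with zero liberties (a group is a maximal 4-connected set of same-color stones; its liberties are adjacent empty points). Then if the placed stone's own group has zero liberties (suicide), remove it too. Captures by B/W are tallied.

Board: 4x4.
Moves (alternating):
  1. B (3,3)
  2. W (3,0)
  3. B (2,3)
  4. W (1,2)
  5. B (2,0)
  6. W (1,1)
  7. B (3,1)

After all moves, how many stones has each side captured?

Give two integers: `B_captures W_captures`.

Answer: 1 0

Derivation:
Move 1: B@(3,3) -> caps B=0 W=0
Move 2: W@(3,0) -> caps B=0 W=0
Move 3: B@(2,3) -> caps B=0 W=0
Move 4: W@(1,2) -> caps B=0 W=0
Move 5: B@(2,0) -> caps B=0 W=0
Move 6: W@(1,1) -> caps B=0 W=0
Move 7: B@(3,1) -> caps B=1 W=0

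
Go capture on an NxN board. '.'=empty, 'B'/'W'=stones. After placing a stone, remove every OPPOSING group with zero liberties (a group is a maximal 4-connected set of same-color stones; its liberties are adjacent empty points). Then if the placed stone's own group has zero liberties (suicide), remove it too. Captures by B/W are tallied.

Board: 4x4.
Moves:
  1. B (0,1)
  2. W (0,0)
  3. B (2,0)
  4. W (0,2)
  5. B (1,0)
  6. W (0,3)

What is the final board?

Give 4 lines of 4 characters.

Answer: .BWW
B...
B...
....

Derivation:
Move 1: B@(0,1) -> caps B=0 W=0
Move 2: W@(0,0) -> caps B=0 W=0
Move 3: B@(2,0) -> caps B=0 W=0
Move 4: W@(0,2) -> caps B=0 W=0
Move 5: B@(1,0) -> caps B=1 W=0
Move 6: W@(0,3) -> caps B=1 W=0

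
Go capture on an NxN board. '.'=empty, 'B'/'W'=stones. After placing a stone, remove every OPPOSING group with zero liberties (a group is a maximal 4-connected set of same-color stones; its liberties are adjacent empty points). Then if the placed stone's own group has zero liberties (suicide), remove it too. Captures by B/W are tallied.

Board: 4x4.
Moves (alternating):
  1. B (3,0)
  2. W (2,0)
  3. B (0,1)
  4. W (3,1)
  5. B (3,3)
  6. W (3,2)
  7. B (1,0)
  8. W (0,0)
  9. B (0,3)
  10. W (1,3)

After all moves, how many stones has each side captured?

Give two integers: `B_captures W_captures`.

Answer: 0 1

Derivation:
Move 1: B@(3,0) -> caps B=0 W=0
Move 2: W@(2,0) -> caps B=0 W=0
Move 3: B@(0,1) -> caps B=0 W=0
Move 4: W@(3,1) -> caps B=0 W=1
Move 5: B@(3,3) -> caps B=0 W=1
Move 6: W@(3,2) -> caps B=0 W=1
Move 7: B@(1,0) -> caps B=0 W=1
Move 8: W@(0,0) -> caps B=0 W=1
Move 9: B@(0,3) -> caps B=0 W=1
Move 10: W@(1,3) -> caps B=0 W=1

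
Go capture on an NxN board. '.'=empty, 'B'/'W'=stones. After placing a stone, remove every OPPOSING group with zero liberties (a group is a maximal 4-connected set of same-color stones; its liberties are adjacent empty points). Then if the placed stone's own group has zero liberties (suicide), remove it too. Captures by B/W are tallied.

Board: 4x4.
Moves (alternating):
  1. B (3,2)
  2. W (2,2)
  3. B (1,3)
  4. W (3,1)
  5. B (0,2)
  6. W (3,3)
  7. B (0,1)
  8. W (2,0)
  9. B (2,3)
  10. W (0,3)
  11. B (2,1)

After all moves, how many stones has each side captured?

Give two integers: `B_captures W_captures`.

Answer: 0 1

Derivation:
Move 1: B@(3,2) -> caps B=0 W=0
Move 2: W@(2,2) -> caps B=0 W=0
Move 3: B@(1,3) -> caps B=0 W=0
Move 4: W@(3,1) -> caps B=0 W=0
Move 5: B@(0,2) -> caps B=0 W=0
Move 6: W@(3,3) -> caps B=0 W=1
Move 7: B@(0,1) -> caps B=0 W=1
Move 8: W@(2,0) -> caps B=0 W=1
Move 9: B@(2,3) -> caps B=0 W=1
Move 10: W@(0,3) -> caps B=0 W=1
Move 11: B@(2,1) -> caps B=0 W=1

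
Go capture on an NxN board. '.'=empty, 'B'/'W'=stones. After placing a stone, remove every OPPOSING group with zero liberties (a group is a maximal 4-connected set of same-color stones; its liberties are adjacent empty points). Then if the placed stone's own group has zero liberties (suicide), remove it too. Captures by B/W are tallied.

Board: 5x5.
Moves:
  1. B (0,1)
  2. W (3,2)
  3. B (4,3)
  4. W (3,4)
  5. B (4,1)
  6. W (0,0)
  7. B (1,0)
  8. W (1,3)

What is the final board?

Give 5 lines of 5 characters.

Answer: .B...
B..W.
.....
..W.W
.B.B.

Derivation:
Move 1: B@(0,1) -> caps B=0 W=0
Move 2: W@(3,2) -> caps B=0 W=0
Move 3: B@(4,3) -> caps B=0 W=0
Move 4: W@(3,4) -> caps B=0 W=0
Move 5: B@(4,1) -> caps B=0 W=0
Move 6: W@(0,0) -> caps B=0 W=0
Move 7: B@(1,0) -> caps B=1 W=0
Move 8: W@(1,3) -> caps B=1 W=0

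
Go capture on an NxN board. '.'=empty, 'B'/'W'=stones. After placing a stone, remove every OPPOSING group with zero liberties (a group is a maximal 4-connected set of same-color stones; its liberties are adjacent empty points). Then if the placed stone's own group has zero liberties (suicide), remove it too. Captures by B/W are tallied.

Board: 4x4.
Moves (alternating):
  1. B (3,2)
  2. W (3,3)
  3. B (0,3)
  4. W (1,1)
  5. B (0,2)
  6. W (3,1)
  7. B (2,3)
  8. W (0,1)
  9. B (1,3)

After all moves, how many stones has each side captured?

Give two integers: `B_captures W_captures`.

Answer: 1 0

Derivation:
Move 1: B@(3,2) -> caps B=0 W=0
Move 2: W@(3,3) -> caps B=0 W=0
Move 3: B@(0,3) -> caps B=0 W=0
Move 4: W@(1,1) -> caps B=0 W=0
Move 5: B@(0,2) -> caps B=0 W=0
Move 6: W@(3,1) -> caps B=0 W=0
Move 7: B@(2,3) -> caps B=1 W=0
Move 8: W@(0,1) -> caps B=1 W=0
Move 9: B@(1,3) -> caps B=1 W=0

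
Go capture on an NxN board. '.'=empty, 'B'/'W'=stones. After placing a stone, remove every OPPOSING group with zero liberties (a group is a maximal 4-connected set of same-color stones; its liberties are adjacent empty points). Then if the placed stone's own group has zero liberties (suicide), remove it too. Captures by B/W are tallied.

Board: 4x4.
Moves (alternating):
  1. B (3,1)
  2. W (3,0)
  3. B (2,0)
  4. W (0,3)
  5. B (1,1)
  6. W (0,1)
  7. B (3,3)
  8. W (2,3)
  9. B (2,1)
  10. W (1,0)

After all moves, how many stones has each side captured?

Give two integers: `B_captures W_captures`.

Move 1: B@(3,1) -> caps B=0 W=0
Move 2: W@(3,0) -> caps B=0 W=0
Move 3: B@(2,0) -> caps B=1 W=0
Move 4: W@(0,3) -> caps B=1 W=0
Move 5: B@(1,1) -> caps B=1 W=0
Move 6: W@(0,1) -> caps B=1 W=0
Move 7: B@(3,3) -> caps B=1 W=0
Move 8: W@(2,3) -> caps B=1 W=0
Move 9: B@(2,1) -> caps B=1 W=0
Move 10: W@(1,0) -> caps B=1 W=0

Answer: 1 0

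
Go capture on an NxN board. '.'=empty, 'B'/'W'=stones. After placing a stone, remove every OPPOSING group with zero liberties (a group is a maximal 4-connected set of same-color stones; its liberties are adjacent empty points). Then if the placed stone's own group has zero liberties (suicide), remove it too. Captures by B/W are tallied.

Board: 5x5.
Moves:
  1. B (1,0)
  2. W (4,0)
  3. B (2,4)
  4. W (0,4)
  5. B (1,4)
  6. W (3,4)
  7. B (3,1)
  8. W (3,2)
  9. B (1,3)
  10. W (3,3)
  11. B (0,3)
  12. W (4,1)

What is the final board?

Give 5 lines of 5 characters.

Answer: ...B.
B..BB
....B
.BWWW
WW...

Derivation:
Move 1: B@(1,0) -> caps B=0 W=0
Move 2: W@(4,0) -> caps B=0 W=0
Move 3: B@(2,4) -> caps B=0 W=0
Move 4: W@(0,4) -> caps B=0 W=0
Move 5: B@(1,4) -> caps B=0 W=0
Move 6: W@(3,4) -> caps B=0 W=0
Move 7: B@(3,1) -> caps B=0 W=0
Move 8: W@(3,2) -> caps B=0 W=0
Move 9: B@(1,3) -> caps B=0 W=0
Move 10: W@(3,3) -> caps B=0 W=0
Move 11: B@(0,3) -> caps B=1 W=0
Move 12: W@(4,1) -> caps B=1 W=0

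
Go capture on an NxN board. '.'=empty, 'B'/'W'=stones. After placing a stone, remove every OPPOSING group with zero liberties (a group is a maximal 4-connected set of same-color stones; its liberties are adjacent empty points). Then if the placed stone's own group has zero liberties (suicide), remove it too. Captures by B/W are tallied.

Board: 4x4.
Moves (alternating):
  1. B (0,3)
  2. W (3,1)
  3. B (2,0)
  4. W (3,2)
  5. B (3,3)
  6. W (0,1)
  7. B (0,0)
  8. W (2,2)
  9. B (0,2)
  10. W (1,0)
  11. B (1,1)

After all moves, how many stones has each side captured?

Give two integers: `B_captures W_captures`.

Move 1: B@(0,3) -> caps B=0 W=0
Move 2: W@(3,1) -> caps B=0 W=0
Move 3: B@(2,0) -> caps B=0 W=0
Move 4: W@(3,2) -> caps B=0 W=0
Move 5: B@(3,3) -> caps B=0 W=0
Move 6: W@(0,1) -> caps B=0 W=0
Move 7: B@(0,0) -> caps B=0 W=0
Move 8: W@(2,2) -> caps B=0 W=0
Move 9: B@(0,2) -> caps B=0 W=0
Move 10: W@(1,0) -> caps B=0 W=1
Move 11: B@(1,1) -> caps B=0 W=1

Answer: 0 1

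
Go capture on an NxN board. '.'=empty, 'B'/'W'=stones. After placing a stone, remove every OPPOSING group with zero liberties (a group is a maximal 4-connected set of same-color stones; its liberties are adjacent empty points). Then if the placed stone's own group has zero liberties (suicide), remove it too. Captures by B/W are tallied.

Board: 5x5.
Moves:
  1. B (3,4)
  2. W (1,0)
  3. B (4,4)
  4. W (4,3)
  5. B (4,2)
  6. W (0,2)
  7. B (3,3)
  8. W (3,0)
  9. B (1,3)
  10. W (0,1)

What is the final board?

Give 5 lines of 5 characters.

Answer: .WW..
W..B.
.....
W..BB
..B.B

Derivation:
Move 1: B@(3,4) -> caps B=0 W=0
Move 2: W@(1,0) -> caps B=0 W=0
Move 3: B@(4,4) -> caps B=0 W=0
Move 4: W@(4,3) -> caps B=0 W=0
Move 5: B@(4,2) -> caps B=0 W=0
Move 6: W@(0,2) -> caps B=0 W=0
Move 7: B@(3,3) -> caps B=1 W=0
Move 8: W@(3,0) -> caps B=1 W=0
Move 9: B@(1,3) -> caps B=1 W=0
Move 10: W@(0,1) -> caps B=1 W=0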